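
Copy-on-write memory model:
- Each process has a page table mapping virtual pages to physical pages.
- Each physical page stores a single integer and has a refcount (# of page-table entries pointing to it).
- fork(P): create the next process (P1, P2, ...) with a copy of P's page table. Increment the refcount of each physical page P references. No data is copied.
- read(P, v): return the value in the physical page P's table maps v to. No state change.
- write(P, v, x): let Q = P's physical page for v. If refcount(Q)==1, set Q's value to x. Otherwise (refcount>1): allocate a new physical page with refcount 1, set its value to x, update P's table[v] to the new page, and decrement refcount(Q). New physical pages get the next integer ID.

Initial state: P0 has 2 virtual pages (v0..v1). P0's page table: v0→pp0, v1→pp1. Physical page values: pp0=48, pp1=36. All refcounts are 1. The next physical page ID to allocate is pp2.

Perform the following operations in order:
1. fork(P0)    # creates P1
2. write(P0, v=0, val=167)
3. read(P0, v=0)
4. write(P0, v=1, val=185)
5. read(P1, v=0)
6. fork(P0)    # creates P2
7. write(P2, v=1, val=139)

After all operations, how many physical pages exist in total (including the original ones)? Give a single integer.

Op 1: fork(P0) -> P1. 2 ppages; refcounts: pp0:2 pp1:2
Op 2: write(P0, v0, 167). refcount(pp0)=2>1 -> COPY to pp2. 3 ppages; refcounts: pp0:1 pp1:2 pp2:1
Op 3: read(P0, v0) -> 167. No state change.
Op 4: write(P0, v1, 185). refcount(pp1)=2>1 -> COPY to pp3. 4 ppages; refcounts: pp0:1 pp1:1 pp2:1 pp3:1
Op 5: read(P1, v0) -> 48. No state change.
Op 6: fork(P0) -> P2. 4 ppages; refcounts: pp0:1 pp1:1 pp2:2 pp3:2
Op 7: write(P2, v1, 139). refcount(pp3)=2>1 -> COPY to pp4. 5 ppages; refcounts: pp0:1 pp1:1 pp2:2 pp3:1 pp4:1

Answer: 5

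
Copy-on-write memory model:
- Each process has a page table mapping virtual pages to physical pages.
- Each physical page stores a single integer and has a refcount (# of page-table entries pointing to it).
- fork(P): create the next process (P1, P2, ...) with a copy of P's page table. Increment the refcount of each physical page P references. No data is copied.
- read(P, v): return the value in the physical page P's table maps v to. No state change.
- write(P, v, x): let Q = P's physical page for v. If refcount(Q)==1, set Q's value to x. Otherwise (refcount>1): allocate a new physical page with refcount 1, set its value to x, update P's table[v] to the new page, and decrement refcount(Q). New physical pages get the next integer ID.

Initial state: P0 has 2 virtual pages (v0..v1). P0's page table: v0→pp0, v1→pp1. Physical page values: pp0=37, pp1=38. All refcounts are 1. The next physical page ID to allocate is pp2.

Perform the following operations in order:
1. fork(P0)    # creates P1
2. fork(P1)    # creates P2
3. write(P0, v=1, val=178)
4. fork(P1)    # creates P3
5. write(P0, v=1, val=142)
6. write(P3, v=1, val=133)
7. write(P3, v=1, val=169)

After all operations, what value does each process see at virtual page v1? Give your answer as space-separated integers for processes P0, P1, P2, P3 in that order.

Op 1: fork(P0) -> P1. 2 ppages; refcounts: pp0:2 pp1:2
Op 2: fork(P1) -> P2. 2 ppages; refcounts: pp0:3 pp1:3
Op 3: write(P0, v1, 178). refcount(pp1)=3>1 -> COPY to pp2. 3 ppages; refcounts: pp0:3 pp1:2 pp2:1
Op 4: fork(P1) -> P3. 3 ppages; refcounts: pp0:4 pp1:3 pp2:1
Op 5: write(P0, v1, 142). refcount(pp2)=1 -> write in place. 3 ppages; refcounts: pp0:4 pp1:3 pp2:1
Op 6: write(P3, v1, 133). refcount(pp1)=3>1 -> COPY to pp3. 4 ppages; refcounts: pp0:4 pp1:2 pp2:1 pp3:1
Op 7: write(P3, v1, 169). refcount(pp3)=1 -> write in place. 4 ppages; refcounts: pp0:4 pp1:2 pp2:1 pp3:1
P0: v1 -> pp2 = 142
P1: v1 -> pp1 = 38
P2: v1 -> pp1 = 38
P3: v1 -> pp3 = 169

Answer: 142 38 38 169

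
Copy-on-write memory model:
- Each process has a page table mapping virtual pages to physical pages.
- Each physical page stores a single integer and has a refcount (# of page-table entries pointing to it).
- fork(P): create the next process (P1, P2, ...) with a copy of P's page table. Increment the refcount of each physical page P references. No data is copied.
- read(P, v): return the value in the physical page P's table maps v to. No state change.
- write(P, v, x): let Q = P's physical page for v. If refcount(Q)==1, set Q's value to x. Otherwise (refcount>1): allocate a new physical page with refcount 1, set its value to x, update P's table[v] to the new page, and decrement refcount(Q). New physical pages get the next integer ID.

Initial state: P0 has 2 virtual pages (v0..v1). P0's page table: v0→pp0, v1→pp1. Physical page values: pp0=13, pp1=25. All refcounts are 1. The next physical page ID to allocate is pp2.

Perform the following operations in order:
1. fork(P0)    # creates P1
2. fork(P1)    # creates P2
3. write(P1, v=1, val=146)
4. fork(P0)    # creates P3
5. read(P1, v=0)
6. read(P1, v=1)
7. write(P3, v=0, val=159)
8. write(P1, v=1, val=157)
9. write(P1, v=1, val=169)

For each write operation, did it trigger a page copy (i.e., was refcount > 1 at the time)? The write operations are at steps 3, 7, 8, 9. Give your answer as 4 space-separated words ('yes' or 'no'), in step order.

Op 1: fork(P0) -> P1. 2 ppages; refcounts: pp0:2 pp1:2
Op 2: fork(P1) -> P2. 2 ppages; refcounts: pp0:3 pp1:3
Op 3: write(P1, v1, 146). refcount(pp1)=3>1 -> COPY to pp2. 3 ppages; refcounts: pp0:3 pp1:2 pp2:1
Op 4: fork(P0) -> P3. 3 ppages; refcounts: pp0:4 pp1:3 pp2:1
Op 5: read(P1, v0) -> 13. No state change.
Op 6: read(P1, v1) -> 146. No state change.
Op 7: write(P3, v0, 159). refcount(pp0)=4>1 -> COPY to pp3. 4 ppages; refcounts: pp0:3 pp1:3 pp2:1 pp3:1
Op 8: write(P1, v1, 157). refcount(pp2)=1 -> write in place. 4 ppages; refcounts: pp0:3 pp1:3 pp2:1 pp3:1
Op 9: write(P1, v1, 169). refcount(pp2)=1 -> write in place. 4 ppages; refcounts: pp0:3 pp1:3 pp2:1 pp3:1

yes yes no no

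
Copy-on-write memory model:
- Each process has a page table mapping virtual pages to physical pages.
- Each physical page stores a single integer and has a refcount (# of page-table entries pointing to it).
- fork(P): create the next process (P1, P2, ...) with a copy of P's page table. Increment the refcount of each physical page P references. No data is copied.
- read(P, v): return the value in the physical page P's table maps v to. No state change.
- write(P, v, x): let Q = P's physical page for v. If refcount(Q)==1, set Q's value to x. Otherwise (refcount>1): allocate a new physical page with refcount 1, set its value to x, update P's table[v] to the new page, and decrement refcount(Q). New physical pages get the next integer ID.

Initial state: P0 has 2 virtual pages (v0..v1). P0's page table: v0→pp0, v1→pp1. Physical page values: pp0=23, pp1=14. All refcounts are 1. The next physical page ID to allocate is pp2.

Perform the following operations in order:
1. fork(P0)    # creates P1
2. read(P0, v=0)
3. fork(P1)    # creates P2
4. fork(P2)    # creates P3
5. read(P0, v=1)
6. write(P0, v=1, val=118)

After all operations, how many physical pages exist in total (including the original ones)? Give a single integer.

Answer: 3

Derivation:
Op 1: fork(P0) -> P1. 2 ppages; refcounts: pp0:2 pp1:2
Op 2: read(P0, v0) -> 23. No state change.
Op 3: fork(P1) -> P2. 2 ppages; refcounts: pp0:3 pp1:3
Op 4: fork(P2) -> P3. 2 ppages; refcounts: pp0:4 pp1:4
Op 5: read(P0, v1) -> 14. No state change.
Op 6: write(P0, v1, 118). refcount(pp1)=4>1 -> COPY to pp2. 3 ppages; refcounts: pp0:4 pp1:3 pp2:1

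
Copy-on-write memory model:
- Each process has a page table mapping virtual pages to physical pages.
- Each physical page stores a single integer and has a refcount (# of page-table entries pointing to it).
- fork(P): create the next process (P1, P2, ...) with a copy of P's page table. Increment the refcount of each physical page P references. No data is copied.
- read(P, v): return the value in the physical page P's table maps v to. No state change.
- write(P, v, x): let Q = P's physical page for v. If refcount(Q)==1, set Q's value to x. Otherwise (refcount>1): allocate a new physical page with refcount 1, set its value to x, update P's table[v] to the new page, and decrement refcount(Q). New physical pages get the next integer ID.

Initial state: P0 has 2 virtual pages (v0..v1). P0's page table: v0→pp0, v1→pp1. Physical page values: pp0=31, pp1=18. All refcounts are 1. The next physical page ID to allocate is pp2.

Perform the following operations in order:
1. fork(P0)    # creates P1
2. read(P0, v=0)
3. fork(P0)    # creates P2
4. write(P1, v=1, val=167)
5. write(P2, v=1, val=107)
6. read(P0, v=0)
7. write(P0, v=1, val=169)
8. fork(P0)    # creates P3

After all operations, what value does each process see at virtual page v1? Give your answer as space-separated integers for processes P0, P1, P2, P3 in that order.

Answer: 169 167 107 169

Derivation:
Op 1: fork(P0) -> P1. 2 ppages; refcounts: pp0:2 pp1:2
Op 2: read(P0, v0) -> 31. No state change.
Op 3: fork(P0) -> P2. 2 ppages; refcounts: pp0:3 pp1:3
Op 4: write(P1, v1, 167). refcount(pp1)=3>1 -> COPY to pp2. 3 ppages; refcounts: pp0:3 pp1:2 pp2:1
Op 5: write(P2, v1, 107). refcount(pp1)=2>1 -> COPY to pp3. 4 ppages; refcounts: pp0:3 pp1:1 pp2:1 pp3:1
Op 6: read(P0, v0) -> 31. No state change.
Op 7: write(P0, v1, 169). refcount(pp1)=1 -> write in place. 4 ppages; refcounts: pp0:3 pp1:1 pp2:1 pp3:1
Op 8: fork(P0) -> P3. 4 ppages; refcounts: pp0:4 pp1:2 pp2:1 pp3:1
P0: v1 -> pp1 = 169
P1: v1 -> pp2 = 167
P2: v1 -> pp3 = 107
P3: v1 -> pp1 = 169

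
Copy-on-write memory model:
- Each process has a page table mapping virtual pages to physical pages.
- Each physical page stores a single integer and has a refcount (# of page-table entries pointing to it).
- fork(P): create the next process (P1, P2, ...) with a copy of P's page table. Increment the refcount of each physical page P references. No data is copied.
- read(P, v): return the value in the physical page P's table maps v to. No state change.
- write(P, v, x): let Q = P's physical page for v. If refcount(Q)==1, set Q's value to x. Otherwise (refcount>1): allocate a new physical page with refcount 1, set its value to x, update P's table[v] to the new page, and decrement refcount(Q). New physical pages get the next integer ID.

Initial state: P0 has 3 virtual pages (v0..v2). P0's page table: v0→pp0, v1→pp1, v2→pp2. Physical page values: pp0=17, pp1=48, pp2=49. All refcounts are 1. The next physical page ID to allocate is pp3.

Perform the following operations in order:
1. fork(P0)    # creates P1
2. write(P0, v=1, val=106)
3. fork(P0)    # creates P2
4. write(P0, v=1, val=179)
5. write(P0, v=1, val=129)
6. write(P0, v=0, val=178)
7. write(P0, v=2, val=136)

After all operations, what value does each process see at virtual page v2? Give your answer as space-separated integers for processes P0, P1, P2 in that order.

Op 1: fork(P0) -> P1. 3 ppages; refcounts: pp0:2 pp1:2 pp2:2
Op 2: write(P0, v1, 106). refcount(pp1)=2>1 -> COPY to pp3. 4 ppages; refcounts: pp0:2 pp1:1 pp2:2 pp3:1
Op 3: fork(P0) -> P2. 4 ppages; refcounts: pp0:3 pp1:1 pp2:3 pp3:2
Op 4: write(P0, v1, 179). refcount(pp3)=2>1 -> COPY to pp4. 5 ppages; refcounts: pp0:3 pp1:1 pp2:3 pp3:1 pp4:1
Op 5: write(P0, v1, 129). refcount(pp4)=1 -> write in place. 5 ppages; refcounts: pp0:3 pp1:1 pp2:3 pp3:1 pp4:1
Op 6: write(P0, v0, 178). refcount(pp0)=3>1 -> COPY to pp5. 6 ppages; refcounts: pp0:2 pp1:1 pp2:3 pp3:1 pp4:1 pp5:1
Op 7: write(P0, v2, 136). refcount(pp2)=3>1 -> COPY to pp6. 7 ppages; refcounts: pp0:2 pp1:1 pp2:2 pp3:1 pp4:1 pp5:1 pp6:1
P0: v2 -> pp6 = 136
P1: v2 -> pp2 = 49
P2: v2 -> pp2 = 49

Answer: 136 49 49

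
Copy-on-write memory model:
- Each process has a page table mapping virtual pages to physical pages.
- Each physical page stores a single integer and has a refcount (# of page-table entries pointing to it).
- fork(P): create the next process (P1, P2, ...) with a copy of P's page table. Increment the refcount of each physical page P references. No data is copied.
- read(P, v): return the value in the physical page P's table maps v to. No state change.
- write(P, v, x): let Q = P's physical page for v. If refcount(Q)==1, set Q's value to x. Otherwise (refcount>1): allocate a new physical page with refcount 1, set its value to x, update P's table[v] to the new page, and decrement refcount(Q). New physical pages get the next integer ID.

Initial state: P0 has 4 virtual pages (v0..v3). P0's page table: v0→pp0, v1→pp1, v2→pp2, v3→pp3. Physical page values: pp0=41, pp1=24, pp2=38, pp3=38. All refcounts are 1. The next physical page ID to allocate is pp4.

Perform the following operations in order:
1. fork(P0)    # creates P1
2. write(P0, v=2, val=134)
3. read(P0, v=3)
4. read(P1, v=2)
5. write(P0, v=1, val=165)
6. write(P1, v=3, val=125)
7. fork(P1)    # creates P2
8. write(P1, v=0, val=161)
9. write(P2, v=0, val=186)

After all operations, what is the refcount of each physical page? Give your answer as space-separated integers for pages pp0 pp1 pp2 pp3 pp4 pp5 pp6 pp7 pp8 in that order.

Answer: 1 2 2 1 1 1 2 1 1

Derivation:
Op 1: fork(P0) -> P1. 4 ppages; refcounts: pp0:2 pp1:2 pp2:2 pp3:2
Op 2: write(P0, v2, 134). refcount(pp2)=2>1 -> COPY to pp4. 5 ppages; refcounts: pp0:2 pp1:2 pp2:1 pp3:2 pp4:1
Op 3: read(P0, v3) -> 38. No state change.
Op 4: read(P1, v2) -> 38. No state change.
Op 5: write(P0, v1, 165). refcount(pp1)=2>1 -> COPY to pp5. 6 ppages; refcounts: pp0:2 pp1:1 pp2:1 pp3:2 pp4:1 pp5:1
Op 6: write(P1, v3, 125). refcount(pp3)=2>1 -> COPY to pp6. 7 ppages; refcounts: pp0:2 pp1:1 pp2:1 pp3:1 pp4:1 pp5:1 pp6:1
Op 7: fork(P1) -> P2. 7 ppages; refcounts: pp0:3 pp1:2 pp2:2 pp3:1 pp4:1 pp5:1 pp6:2
Op 8: write(P1, v0, 161). refcount(pp0)=3>1 -> COPY to pp7. 8 ppages; refcounts: pp0:2 pp1:2 pp2:2 pp3:1 pp4:1 pp5:1 pp6:2 pp7:1
Op 9: write(P2, v0, 186). refcount(pp0)=2>1 -> COPY to pp8. 9 ppages; refcounts: pp0:1 pp1:2 pp2:2 pp3:1 pp4:1 pp5:1 pp6:2 pp7:1 pp8:1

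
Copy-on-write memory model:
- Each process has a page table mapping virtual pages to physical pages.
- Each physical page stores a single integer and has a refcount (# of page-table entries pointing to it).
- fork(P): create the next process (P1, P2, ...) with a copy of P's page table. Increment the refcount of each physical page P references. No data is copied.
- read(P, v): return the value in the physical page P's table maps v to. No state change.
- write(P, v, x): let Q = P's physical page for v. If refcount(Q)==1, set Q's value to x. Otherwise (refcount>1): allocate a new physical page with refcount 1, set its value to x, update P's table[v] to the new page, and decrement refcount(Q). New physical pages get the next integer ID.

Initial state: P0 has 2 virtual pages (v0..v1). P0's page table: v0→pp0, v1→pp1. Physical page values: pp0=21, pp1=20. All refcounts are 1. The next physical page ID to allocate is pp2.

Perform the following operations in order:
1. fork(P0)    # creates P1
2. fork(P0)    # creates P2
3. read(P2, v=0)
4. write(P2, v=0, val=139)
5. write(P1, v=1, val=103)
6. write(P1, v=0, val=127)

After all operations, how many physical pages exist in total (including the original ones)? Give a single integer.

Op 1: fork(P0) -> P1. 2 ppages; refcounts: pp0:2 pp1:2
Op 2: fork(P0) -> P2. 2 ppages; refcounts: pp0:3 pp1:3
Op 3: read(P2, v0) -> 21. No state change.
Op 4: write(P2, v0, 139). refcount(pp0)=3>1 -> COPY to pp2. 3 ppages; refcounts: pp0:2 pp1:3 pp2:1
Op 5: write(P1, v1, 103). refcount(pp1)=3>1 -> COPY to pp3. 4 ppages; refcounts: pp0:2 pp1:2 pp2:1 pp3:1
Op 6: write(P1, v0, 127). refcount(pp0)=2>1 -> COPY to pp4. 5 ppages; refcounts: pp0:1 pp1:2 pp2:1 pp3:1 pp4:1

Answer: 5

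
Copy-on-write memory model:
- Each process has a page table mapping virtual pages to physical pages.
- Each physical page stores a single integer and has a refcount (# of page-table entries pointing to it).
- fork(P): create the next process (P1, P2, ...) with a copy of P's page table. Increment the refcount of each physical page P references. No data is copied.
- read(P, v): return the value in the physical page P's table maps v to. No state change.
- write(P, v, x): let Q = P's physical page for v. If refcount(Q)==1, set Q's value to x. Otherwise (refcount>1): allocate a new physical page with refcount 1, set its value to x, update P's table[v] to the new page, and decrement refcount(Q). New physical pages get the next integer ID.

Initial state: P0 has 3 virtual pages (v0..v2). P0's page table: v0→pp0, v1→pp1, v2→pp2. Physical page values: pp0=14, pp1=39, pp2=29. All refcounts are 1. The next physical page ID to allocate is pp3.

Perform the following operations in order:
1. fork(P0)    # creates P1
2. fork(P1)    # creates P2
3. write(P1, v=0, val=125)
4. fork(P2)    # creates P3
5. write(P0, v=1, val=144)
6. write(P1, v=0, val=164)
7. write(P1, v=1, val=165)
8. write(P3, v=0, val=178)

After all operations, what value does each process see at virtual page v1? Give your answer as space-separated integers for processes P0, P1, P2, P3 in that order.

Answer: 144 165 39 39

Derivation:
Op 1: fork(P0) -> P1. 3 ppages; refcounts: pp0:2 pp1:2 pp2:2
Op 2: fork(P1) -> P2. 3 ppages; refcounts: pp0:3 pp1:3 pp2:3
Op 3: write(P1, v0, 125). refcount(pp0)=3>1 -> COPY to pp3. 4 ppages; refcounts: pp0:2 pp1:3 pp2:3 pp3:1
Op 4: fork(P2) -> P3. 4 ppages; refcounts: pp0:3 pp1:4 pp2:4 pp3:1
Op 5: write(P0, v1, 144). refcount(pp1)=4>1 -> COPY to pp4. 5 ppages; refcounts: pp0:3 pp1:3 pp2:4 pp3:1 pp4:1
Op 6: write(P1, v0, 164). refcount(pp3)=1 -> write in place. 5 ppages; refcounts: pp0:3 pp1:3 pp2:4 pp3:1 pp4:1
Op 7: write(P1, v1, 165). refcount(pp1)=3>1 -> COPY to pp5. 6 ppages; refcounts: pp0:3 pp1:2 pp2:4 pp3:1 pp4:1 pp5:1
Op 8: write(P3, v0, 178). refcount(pp0)=3>1 -> COPY to pp6. 7 ppages; refcounts: pp0:2 pp1:2 pp2:4 pp3:1 pp4:1 pp5:1 pp6:1
P0: v1 -> pp4 = 144
P1: v1 -> pp5 = 165
P2: v1 -> pp1 = 39
P3: v1 -> pp1 = 39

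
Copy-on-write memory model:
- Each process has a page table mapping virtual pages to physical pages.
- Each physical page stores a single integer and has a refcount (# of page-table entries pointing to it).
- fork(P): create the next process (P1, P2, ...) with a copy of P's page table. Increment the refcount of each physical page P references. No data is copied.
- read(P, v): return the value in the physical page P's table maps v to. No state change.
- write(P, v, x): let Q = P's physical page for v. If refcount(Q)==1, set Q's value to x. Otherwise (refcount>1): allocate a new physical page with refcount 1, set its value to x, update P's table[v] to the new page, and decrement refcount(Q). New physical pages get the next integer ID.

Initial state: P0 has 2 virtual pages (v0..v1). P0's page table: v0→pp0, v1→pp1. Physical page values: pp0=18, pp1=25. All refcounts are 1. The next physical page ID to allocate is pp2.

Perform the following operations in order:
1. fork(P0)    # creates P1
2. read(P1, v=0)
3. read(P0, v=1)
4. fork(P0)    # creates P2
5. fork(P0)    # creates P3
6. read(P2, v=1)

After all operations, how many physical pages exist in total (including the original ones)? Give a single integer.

Answer: 2

Derivation:
Op 1: fork(P0) -> P1. 2 ppages; refcounts: pp0:2 pp1:2
Op 2: read(P1, v0) -> 18. No state change.
Op 3: read(P0, v1) -> 25. No state change.
Op 4: fork(P0) -> P2. 2 ppages; refcounts: pp0:3 pp1:3
Op 5: fork(P0) -> P3. 2 ppages; refcounts: pp0:4 pp1:4
Op 6: read(P2, v1) -> 25. No state change.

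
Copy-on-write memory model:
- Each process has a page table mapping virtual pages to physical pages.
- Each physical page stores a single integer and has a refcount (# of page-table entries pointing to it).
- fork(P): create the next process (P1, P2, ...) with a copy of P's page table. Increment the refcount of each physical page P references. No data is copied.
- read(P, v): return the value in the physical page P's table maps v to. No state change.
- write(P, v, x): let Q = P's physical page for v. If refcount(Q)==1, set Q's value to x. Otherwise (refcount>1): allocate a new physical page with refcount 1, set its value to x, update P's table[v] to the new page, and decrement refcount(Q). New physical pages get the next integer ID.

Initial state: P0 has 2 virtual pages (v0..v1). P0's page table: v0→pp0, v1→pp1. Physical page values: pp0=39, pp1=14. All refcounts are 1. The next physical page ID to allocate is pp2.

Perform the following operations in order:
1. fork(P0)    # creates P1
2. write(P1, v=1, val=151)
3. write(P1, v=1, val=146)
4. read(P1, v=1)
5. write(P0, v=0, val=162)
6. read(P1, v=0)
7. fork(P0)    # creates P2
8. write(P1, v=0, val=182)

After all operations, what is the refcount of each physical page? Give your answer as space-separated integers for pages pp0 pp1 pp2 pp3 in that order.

Answer: 1 2 1 2

Derivation:
Op 1: fork(P0) -> P1. 2 ppages; refcounts: pp0:2 pp1:2
Op 2: write(P1, v1, 151). refcount(pp1)=2>1 -> COPY to pp2. 3 ppages; refcounts: pp0:2 pp1:1 pp2:1
Op 3: write(P1, v1, 146). refcount(pp2)=1 -> write in place. 3 ppages; refcounts: pp0:2 pp1:1 pp2:1
Op 4: read(P1, v1) -> 146. No state change.
Op 5: write(P0, v0, 162). refcount(pp0)=2>1 -> COPY to pp3. 4 ppages; refcounts: pp0:1 pp1:1 pp2:1 pp3:1
Op 6: read(P1, v0) -> 39. No state change.
Op 7: fork(P0) -> P2. 4 ppages; refcounts: pp0:1 pp1:2 pp2:1 pp3:2
Op 8: write(P1, v0, 182). refcount(pp0)=1 -> write in place. 4 ppages; refcounts: pp0:1 pp1:2 pp2:1 pp3:2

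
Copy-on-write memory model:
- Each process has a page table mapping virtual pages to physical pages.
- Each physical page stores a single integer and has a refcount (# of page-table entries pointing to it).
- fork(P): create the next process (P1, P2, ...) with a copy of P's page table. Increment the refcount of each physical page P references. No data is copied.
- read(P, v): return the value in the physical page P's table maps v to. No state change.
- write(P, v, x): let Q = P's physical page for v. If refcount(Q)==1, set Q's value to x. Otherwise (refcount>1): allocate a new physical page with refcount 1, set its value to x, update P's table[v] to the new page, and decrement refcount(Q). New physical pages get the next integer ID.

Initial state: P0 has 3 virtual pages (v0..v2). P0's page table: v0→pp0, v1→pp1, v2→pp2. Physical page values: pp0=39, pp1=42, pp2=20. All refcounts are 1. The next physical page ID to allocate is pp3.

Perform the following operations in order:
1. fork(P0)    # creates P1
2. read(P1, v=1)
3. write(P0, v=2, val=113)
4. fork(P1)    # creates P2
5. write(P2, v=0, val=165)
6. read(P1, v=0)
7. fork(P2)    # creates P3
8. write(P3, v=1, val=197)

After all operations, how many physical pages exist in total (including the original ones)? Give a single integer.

Answer: 6

Derivation:
Op 1: fork(P0) -> P1. 3 ppages; refcounts: pp0:2 pp1:2 pp2:2
Op 2: read(P1, v1) -> 42. No state change.
Op 3: write(P0, v2, 113). refcount(pp2)=2>1 -> COPY to pp3. 4 ppages; refcounts: pp0:2 pp1:2 pp2:1 pp3:1
Op 4: fork(P1) -> P2. 4 ppages; refcounts: pp0:3 pp1:3 pp2:2 pp3:1
Op 5: write(P2, v0, 165). refcount(pp0)=3>1 -> COPY to pp4. 5 ppages; refcounts: pp0:2 pp1:3 pp2:2 pp3:1 pp4:1
Op 6: read(P1, v0) -> 39. No state change.
Op 7: fork(P2) -> P3. 5 ppages; refcounts: pp0:2 pp1:4 pp2:3 pp3:1 pp4:2
Op 8: write(P3, v1, 197). refcount(pp1)=4>1 -> COPY to pp5. 6 ppages; refcounts: pp0:2 pp1:3 pp2:3 pp3:1 pp4:2 pp5:1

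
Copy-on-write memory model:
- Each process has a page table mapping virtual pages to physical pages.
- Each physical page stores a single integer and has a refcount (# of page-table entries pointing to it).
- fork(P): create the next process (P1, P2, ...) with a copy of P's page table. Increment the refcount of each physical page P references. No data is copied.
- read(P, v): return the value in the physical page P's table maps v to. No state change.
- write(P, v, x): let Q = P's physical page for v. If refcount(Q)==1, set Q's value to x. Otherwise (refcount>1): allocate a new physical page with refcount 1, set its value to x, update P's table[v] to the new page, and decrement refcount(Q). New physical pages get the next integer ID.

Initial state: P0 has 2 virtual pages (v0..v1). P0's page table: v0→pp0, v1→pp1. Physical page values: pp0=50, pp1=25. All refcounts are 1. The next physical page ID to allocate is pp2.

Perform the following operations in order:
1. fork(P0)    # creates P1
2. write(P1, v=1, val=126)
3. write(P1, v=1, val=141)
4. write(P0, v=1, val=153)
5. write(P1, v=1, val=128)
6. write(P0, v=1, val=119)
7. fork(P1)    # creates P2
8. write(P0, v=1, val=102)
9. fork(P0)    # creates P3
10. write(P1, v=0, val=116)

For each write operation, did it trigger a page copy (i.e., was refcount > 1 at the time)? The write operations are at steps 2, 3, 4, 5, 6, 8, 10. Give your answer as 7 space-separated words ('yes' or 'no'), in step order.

Op 1: fork(P0) -> P1. 2 ppages; refcounts: pp0:2 pp1:2
Op 2: write(P1, v1, 126). refcount(pp1)=2>1 -> COPY to pp2. 3 ppages; refcounts: pp0:2 pp1:1 pp2:1
Op 3: write(P1, v1, 141). refcount(pp2)=1 -> write in place. 3 ppages; refcounts: pp0:2 pp1:1 pp2:1
Op 4: write(P0, v1, 153). refcount(pp1)=1 -> write in place. 3 ppages; refcounts: pp0:2 pp1:1 pp2:1
Op 5: write(P1, v1, 128). refcount(pp2)=1 -> write in place. 3 ppages; refcounts: pp0:2 pp1:1 pp2:1
Op 6: write(P0, v1, 119). refcount(pp1)=1 -> write in place. 3 ppages; refcounts: pp0:2 pp1:1 pp2:1
Op 7: fork(P1) -> P2. 3 ppages; refcounts: pp0:3 pp1:1 pp2:2
Op 8: write(P0, v1, 102). refcount(pp1)=1 -> write in place. 3 ppages; refcounts: pp0:3 pp1:1 pp2:2
Op 9: fork(P0) -> P3. 3 ppages; refcounts: pp0:4 pp1:2 pp2:2
Op 10: write(P1, v0, 116). refcount(pp0)=4>1 -> COPY to pp3. 4 ppages; refcounts: pp0:3 pp1:2 pp2:2 pp3:1

yes no no no no no yes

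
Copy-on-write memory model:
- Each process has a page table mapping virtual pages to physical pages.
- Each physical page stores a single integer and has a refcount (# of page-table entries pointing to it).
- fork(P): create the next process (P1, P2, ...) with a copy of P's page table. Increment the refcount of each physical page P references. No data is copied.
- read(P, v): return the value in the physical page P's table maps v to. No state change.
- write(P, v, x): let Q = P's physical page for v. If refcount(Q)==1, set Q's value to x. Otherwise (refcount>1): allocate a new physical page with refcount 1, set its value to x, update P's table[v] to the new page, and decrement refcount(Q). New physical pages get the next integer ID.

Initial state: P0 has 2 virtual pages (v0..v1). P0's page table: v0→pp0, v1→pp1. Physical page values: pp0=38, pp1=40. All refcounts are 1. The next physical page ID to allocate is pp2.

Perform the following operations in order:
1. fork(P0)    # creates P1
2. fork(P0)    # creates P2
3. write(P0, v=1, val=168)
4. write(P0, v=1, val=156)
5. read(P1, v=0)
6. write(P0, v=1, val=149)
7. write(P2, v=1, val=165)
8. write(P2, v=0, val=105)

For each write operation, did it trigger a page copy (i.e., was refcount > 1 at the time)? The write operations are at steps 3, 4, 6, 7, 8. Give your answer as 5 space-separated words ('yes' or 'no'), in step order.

Op 1: fork(P0) -> P1. 2 ppages; refcounts: pp0:2 pp1:2
Op 2: fork(P0) -> P2. 2 ppages; refcounts: pp0:3 pp1:3
Op 3: write(P0, v1, 168). refcount(pp1)=3>1 -> COPY to pp2. 3 ppages; refcounts: pp0:3 pp1:2 pp2:1
Op 4: write(P0, v1, 156). refcount(pp2)=1 -> write in place. 3 ppages; refcounts: pp0:3 pp1:2 pp2:1
Op 5: read(P1, v0) -> 38. No state change.
Op 6: write(P0, v1, 149). refcount(pp2)=1 -> write in place. 3 ppages; refcounts: pp0:3 pp1:2 pp2:1
Op 7: write(P2, v1, 165). refcount(pp1)=2>1 -> COPY to pp3. 4 ppages; refcounts: pp0:3 pp1:1 pp2:1 pp3:1
Op 8: write(P2, v0, 105). refcount(pp0)=3>1 -> COPY to pp4. 5 ppages; refcounts: pp0:2 pp1:1 pp2:1 pp3:1 pp4:1

yes no no yes yes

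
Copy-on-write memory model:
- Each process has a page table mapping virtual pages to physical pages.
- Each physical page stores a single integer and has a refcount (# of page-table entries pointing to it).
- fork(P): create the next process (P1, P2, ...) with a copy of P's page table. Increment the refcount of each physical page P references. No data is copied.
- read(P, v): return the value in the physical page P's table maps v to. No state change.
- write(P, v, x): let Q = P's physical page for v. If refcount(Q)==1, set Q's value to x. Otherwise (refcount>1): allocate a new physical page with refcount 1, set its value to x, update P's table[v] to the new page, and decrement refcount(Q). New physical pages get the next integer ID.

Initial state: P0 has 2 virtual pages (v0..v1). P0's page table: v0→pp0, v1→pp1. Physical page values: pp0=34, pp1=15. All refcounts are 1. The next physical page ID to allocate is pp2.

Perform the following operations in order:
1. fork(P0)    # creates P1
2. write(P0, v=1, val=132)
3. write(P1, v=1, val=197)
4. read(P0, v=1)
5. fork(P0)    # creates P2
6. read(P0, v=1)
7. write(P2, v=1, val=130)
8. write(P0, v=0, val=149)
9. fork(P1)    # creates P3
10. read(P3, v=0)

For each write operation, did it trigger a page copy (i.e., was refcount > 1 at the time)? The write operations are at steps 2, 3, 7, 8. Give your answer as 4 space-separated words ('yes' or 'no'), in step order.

Op 1: fork(P0) -> P1. 2 ppages; refcounts: pp0:2 pp1:2
Op 2: write(P0, v1, 132). refcount(pp1)=2>1 -> COPY to pp2. 3 ppages; refcounts: pp0:2 pp1:1 pp2:1
Op 3: write(P1, v1, 197). refcount(pp1)=1 -> write in place. 3 ppages; refcounts: pp0:2 pp1:1 pp2:1
Op 4: read(P0, v1) -> 132. No state change.
Op 5: fork(P0) -> P2. 3 ppages; refcounts: pp0:3 pp1:1 pp2:2
Op 6: read(P0, v1) -> 132. No state change.
Op 7: write(P2, v1, 130). refcount(pp2)=2>1 -> COPY to pp3. 4 ppages; refcounts: pp0:3 pp1:1 pp2:1 pp3:1
Op 8: write(P0, v0, 149). refcount(pp0)=3>1 -> COPY to pp4. 5 ppages; refcounts: pp0:2 pp1:1 pp2:1 pp3:1 pp4:1
Op 9: fork(P1) -> P3. 5 ppages; refcounts: pp0:3 pp1:2 pp2:1 pp3:1 pp4:1
Op 10: read(P3, v0) -> 34. No state change.

yes no yes yes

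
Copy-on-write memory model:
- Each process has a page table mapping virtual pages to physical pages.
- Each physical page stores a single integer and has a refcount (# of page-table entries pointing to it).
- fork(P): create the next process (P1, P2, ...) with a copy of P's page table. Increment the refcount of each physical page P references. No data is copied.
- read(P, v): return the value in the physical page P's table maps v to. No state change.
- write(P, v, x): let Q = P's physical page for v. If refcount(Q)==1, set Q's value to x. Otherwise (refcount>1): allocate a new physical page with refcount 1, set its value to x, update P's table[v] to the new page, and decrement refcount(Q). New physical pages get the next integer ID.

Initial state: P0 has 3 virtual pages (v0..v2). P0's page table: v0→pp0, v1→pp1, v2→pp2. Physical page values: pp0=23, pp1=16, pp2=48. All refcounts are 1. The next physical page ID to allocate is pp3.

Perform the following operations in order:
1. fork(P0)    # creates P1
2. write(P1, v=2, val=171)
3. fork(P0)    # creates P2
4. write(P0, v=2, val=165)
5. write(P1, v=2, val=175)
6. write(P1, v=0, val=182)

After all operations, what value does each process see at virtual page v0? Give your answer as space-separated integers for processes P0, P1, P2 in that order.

Op 1: fork(P0) -> P1. 3 ppages; refcounts: pp0:2 pp1:2 pp2:2
Op 2: write(P1, v2, 171). refcount(pp2)=2>1 -> COPY to pp3. 4 ppages; refcounts: pp0:2 pp1:2 pp2:1 pp3:1
Op 3: fork(P0) -> P2. 4 ppages; refcounts: pp0:3 pp1:3 pp2:2 pp3:1
Op 4: write(P0, v2, 165). refcount(pp2)=2>1 -> COPY to pp4. 5 ppages; refcounts: pp0:3 pp1:3 pp2:1 pp3:1 pp4:1
Op 5: write(P1, v2, 175). refcount(pp3)=1 -> write in place. 5 ppages; refcounts: pp0:3 pp1:3 pp2:1 pp3:1 pp4:1
Op 6: write(P1, v0, 182). refcount(pp0)=3>1 -> COPY to pp5. 6 ppages; refcounts: pp0:2 pp1:3 pp2:1 pp3:1 pp4:1 pp5:1
P0: v0 -> pp0 = 23
P1: v0 -> pp5 = 182
P2: v0 -> pp0 = 23

Answer: 23 182 23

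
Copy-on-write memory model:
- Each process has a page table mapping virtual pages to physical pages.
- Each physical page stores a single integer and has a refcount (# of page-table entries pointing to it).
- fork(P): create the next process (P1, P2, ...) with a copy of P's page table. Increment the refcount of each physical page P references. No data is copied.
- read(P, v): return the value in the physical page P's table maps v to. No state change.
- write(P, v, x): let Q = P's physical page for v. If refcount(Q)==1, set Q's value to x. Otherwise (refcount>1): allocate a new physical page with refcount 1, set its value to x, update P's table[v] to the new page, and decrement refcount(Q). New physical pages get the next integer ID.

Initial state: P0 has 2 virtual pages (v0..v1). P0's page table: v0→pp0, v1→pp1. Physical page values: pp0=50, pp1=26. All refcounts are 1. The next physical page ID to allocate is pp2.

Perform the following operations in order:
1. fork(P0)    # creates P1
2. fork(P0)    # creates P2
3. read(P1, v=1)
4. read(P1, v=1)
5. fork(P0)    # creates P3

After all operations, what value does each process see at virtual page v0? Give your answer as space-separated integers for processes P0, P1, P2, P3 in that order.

Answer: 50 50 50 50

Derivation:
Op 1: fork(P0) -> P1. 2 ppages; refcounts: pp0:2 pp1:2
Op 2: fork(P0) -> P2. 2 ppages; refcounts: pp0:3 pp1:3
Op 3: read(P1, v1) -> 26. No state change.
Op 4: read(P1, v1) -> 26. No state change.
Op 5: fork(P0) -> P3. 2 ppages; refcounts: pp0:4 pp1:4
P0: v0 -> pp0 = 50
P1: v0 -> pp0 = 50
P2: v0 -> pp0 = 50
P3: v0 -> pp0 = 50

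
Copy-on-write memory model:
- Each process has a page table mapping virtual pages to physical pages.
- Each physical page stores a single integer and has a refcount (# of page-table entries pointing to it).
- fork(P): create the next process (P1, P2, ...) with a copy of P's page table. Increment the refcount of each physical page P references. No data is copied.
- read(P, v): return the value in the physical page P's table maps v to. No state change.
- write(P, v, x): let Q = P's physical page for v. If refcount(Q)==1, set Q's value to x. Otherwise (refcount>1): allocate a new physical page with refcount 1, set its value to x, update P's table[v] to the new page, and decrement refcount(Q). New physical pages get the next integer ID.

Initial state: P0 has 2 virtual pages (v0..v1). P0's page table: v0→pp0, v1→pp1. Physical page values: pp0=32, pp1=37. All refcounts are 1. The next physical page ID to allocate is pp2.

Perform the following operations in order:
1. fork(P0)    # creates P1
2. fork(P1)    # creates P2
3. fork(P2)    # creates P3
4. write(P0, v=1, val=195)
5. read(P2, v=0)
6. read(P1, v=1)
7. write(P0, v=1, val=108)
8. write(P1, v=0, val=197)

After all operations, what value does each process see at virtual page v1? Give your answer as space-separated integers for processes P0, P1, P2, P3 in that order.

Op 1: fork(P0) -> P1. 2 ppages; refcounts: pp0:2 pp1:2
Op 2: fork(P1) -> P2. 2 ppages; refcounts: pp0:3 pp1:3
Op 3: fork(P2) -> P3. 2 ppages; refcounts: pp0:4 pp1:4
Op 4: write(P0, v1, 195). refcount(pp1)=4>1 -> COPY to pp2. 3 ppages; refcounts: pp0:4 pp1:3 pp2:1
Op 5: read(P2, v0) -> 32. No state change.
Op 6: read(P1, v1) -> 37. No state change.
Op 7: write(P0, v1, 108). refcount(pp2)=1 -> write in place. 3 ppages; refcounts: pp0:4 pp1:3 pp2:1
Op 8: write(P1, v0, 197). refcount(pp0)=4>1 -> COPY to pp3. 4 ppages; refcounts: pp0:3 pp1:3 pp2:1 pp3:1
P0: v1 -> pp2 = 108
P1: v1 -> pp1 = 37
P2: v1 -> pp1 = 37
P3: v1 -> pp1 = 37

Answer: 108 37 37 37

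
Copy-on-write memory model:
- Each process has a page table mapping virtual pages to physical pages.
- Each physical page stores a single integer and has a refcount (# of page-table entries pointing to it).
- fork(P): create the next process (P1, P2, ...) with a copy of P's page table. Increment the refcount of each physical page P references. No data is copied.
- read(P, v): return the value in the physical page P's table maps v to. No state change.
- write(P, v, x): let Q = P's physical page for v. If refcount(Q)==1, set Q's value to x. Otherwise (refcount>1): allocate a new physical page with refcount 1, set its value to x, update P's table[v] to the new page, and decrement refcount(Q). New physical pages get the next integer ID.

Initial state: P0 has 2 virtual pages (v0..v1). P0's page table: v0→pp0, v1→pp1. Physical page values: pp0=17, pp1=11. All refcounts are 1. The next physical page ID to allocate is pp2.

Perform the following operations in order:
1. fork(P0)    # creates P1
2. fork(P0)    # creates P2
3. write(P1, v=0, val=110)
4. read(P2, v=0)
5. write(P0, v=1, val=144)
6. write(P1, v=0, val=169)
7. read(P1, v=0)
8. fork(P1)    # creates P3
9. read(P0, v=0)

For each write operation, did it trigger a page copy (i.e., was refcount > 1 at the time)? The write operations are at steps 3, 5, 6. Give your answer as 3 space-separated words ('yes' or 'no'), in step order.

Op 1: fork(P0) -> P1. 2 ppages; refcounts: pp0:2 pp1:2
Op 2: fork(P0) -> P2. 2 ppages; refcounts: pp0:3 pp1:3
Op 3: write(P1, v0, 110). refcount(pp0)=3>1 -> COPY to pp2. 3 ppages; refcounts: pp0:2 pp1:3 pp2:1
Op 4: read(P2, v0) -> 17. No state change.
Op 5: write(P0, v1, 144). refcount(pp1)=3>1 -> COPY to pp3. 4 ppages; refcounts: pp0:2 pp1:2 pp2:1 pp3:1
Op 6: write(P1, v0, 169). refcount(pp2)=1 -> write in place. 4 ppages; refcounts: pp0:2 pp1:2 pp2:1 pp3:1
Op 7: read(P1, v0) -> 169. No state change.
Op 8: fork(P1) -> P3. 4 ppages; refcounts: pp0:2 pp1:3 pp2:2 pp3:1
Op 9: read(P0, v0) -> 17. No state change.

yes yes no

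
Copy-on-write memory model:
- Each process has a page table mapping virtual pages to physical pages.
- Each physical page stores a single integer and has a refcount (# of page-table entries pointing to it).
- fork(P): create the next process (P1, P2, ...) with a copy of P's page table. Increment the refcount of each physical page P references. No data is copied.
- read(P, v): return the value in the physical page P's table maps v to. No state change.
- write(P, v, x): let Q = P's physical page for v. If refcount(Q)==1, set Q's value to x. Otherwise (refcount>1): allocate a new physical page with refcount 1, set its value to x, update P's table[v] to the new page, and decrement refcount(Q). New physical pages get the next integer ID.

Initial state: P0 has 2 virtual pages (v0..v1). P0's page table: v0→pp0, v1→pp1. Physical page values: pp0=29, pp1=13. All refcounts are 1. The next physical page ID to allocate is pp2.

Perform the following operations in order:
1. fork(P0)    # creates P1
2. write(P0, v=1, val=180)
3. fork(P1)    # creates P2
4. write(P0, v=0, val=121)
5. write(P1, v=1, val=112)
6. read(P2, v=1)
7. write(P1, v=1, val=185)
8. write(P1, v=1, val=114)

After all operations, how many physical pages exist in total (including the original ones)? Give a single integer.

Answer: 5

Derivation:
Op 1: fork(P0) -> P1. 2 ppages; refcounts: pp0:2 pp1:2
Op 2: write(P0, v1, 180). refcount(pp1)=2>1 -> COPY to pp2. 3 ppages; refcounts: pp0:2 pp1:1 pp2:1
Op 3: fork(P1) -> P2. 3 ppages; refcounts: pp0:3 pp1:2 pp2:1
Op 4: write(P0, v0, 121). refcount(pp0)=3>1 -> COPY to pp3. 4 ppages; refcounts: pp0:2 pp1:2 pp2:1 pp3:1
Op 5: write(P1, v1, 112). refcount(pp1)=2>1 -> COPY to pp4. 5 ppages; refcounts: pp0:2 pp1:1 pp2:1 pp3:1 pp4:1
Op 6: read(P2, v1) -> 13. No state change.
Op 7: write(P1, v1, 185). refcount(pp4)=1 -> write in place. 5 ppages; refcounts: pp0:2 pp1:1 pp2:1 pp3:1 pp4:1
Op 8: write(P1, v1, 114). refcount(pp4)=1 -> write in place. 5 ppages; refcounts: pp0:2 pp1:1 pp2:1 pp3:1 pp4:1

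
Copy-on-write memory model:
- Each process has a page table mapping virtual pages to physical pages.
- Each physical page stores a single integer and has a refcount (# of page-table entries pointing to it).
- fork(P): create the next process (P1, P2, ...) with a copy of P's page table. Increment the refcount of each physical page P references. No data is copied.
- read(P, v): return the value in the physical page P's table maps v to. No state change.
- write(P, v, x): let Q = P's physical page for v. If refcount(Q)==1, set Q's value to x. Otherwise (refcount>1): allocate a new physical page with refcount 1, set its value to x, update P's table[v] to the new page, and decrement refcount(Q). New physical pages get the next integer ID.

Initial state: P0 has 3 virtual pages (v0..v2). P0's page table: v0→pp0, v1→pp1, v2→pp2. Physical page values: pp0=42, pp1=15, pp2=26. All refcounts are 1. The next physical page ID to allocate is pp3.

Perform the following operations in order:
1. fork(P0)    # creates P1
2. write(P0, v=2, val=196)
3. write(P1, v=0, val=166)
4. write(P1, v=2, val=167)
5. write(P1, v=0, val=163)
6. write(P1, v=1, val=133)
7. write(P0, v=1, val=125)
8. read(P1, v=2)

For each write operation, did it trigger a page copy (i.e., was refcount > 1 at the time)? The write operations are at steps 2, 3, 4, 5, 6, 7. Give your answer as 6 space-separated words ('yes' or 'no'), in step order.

Op 1: fork(P0) -> P1. 3 ppages; refcounts: pp0:2 pp1:2 pp2:2
Op 2: write(P0, v2, 196). refcount(pp2)=2>1 -> COPY to pp3. 4 ppages; refcounts: pp0:2 pp1:2 pp2:1 pp3:1
Op 3: write(P1, v0, 166). refcount(pp0)=2>1 -> COPY to pp4. 5 ppages; refcounts: pp0:1 pp1:2 pp2:1 pp3:1 pp4:1
Op 4: write(P1, v2, 167). refcount(pp2)=1 -> write in place. 5 ppages; refcounts: pp0:1 pp1:2 pp2:1 pp3:1 pp4:1
Op 5: write(P1, v0, 163). refcount(pp4)=1 -> write in place. 5 ppages; refcounts: pp0:1 pp1:2 pp2:1 pp3:1 pp4:1
Op 6: write(P1, v1, 133). refcount(pp1)=2>1 -> COPY to pp5. 6 ppages; refcounts: pp0:1 pp1:1 pp2:1 pp3:1 pp4:1 pp5:1
Op 7: write(P0, v1, 125). refcount(pp1)=1 -> write in place. 6 ppages; refcounts: pp0:1 pp1:1 pp2:1 pp3:1 pp4:1 pp5:1
Op 8: read(P1, v2) -> 167. No state change.

yes yes no no yes no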